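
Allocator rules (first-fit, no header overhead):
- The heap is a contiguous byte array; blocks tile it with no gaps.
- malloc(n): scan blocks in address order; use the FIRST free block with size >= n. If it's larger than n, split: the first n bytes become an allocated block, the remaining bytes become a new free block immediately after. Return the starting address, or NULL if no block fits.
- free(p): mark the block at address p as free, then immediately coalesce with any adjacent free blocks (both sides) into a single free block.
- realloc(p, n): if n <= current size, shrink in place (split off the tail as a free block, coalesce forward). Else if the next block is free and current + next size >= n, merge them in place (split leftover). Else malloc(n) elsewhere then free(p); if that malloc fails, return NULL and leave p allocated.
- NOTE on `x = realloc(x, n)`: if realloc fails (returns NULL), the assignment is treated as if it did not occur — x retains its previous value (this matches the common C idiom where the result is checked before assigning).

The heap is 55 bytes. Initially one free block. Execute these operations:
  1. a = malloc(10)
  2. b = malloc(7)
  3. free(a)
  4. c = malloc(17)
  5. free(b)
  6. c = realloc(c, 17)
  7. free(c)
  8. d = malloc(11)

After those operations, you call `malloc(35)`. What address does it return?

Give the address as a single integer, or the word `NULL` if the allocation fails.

Op 1: a = malloc(10) -> a = 0; heap: [0-9 ALLOC][10-54 FREE]
Op 2: b = malloc(7) -> b = 10; heap: [0-9 ALLOC][10-16 ALLOC][17-54 FREE]
Op 3: free(a) -> (freed a); heap: [0-9 FREE][10-16 ALLOC][17-54 FREE]
Op 4: c = malloc(17) -> c = 17; heap: [0-9 FREE][10-16 ALLOC][17-33 ALLOC][34-54 FREE]
Op 5: free(b) -> (freed b); heap: [0-16 FREE][17-33 ALLOC][34-54 FREE]
Op 6: c = realloc(c, 17) -> c = 17; heap: [0-16 FREE][17-33 ALLOC][34-54 FREE]
Op 7: free(c) -> (freed c); heap: [0-54 FREE]
Op 8: d = malloc(11) -> d = 0; heap: [0-10 ALLOC][11-54 FREE]
malloc(35): first-fit scan over [0-10 ALLOC][11-54 FREE] -> 11

Answer: 11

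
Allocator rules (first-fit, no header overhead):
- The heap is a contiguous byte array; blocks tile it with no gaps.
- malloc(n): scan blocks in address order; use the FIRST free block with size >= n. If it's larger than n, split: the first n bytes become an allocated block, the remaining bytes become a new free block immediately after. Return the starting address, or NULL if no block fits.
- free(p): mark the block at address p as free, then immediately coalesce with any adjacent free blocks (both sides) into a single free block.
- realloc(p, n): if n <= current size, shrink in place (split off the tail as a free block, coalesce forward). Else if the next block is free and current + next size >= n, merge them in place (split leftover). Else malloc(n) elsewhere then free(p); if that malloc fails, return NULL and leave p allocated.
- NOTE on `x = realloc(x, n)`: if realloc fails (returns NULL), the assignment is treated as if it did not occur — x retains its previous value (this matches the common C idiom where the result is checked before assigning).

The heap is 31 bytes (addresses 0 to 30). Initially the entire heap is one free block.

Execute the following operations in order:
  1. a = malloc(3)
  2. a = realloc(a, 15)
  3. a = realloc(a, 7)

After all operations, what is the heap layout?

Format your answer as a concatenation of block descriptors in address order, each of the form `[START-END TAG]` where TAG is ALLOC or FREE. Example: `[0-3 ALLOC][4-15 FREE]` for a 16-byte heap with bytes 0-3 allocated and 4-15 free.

Op 1: a = malloc(3) -> a = 0; heap: [0-2 ALLOC][3-30 FREE]
Op 2: a = realloc(a, 15) -> a = 0; heap: [0-14 ALLOC][15-30 FREE]
Op 3: a = realloc(a, 7) -> a = 0; heap: [0-6 ALLOC][7-30 FREE]

Answer: [0-6 ALLOC][7-30 FREE]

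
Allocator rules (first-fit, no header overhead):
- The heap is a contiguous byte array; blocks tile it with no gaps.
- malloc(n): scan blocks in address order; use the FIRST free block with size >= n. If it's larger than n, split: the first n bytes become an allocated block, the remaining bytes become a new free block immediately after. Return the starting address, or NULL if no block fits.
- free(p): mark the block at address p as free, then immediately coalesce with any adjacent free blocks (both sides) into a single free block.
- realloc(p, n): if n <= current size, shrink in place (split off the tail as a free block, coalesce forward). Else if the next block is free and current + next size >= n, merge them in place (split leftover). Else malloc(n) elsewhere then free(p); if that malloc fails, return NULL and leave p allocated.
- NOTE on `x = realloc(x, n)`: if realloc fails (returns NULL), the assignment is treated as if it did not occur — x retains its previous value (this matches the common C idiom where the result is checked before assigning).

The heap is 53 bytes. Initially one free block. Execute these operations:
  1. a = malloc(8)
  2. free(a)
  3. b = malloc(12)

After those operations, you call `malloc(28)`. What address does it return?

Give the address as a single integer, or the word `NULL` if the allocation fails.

Answer: 12

Derivation:
Op 1: a = malloc(8) -> a = 0; heap: [0-7 ALLOC][8-52 FREE]
Op 2: free(a) -> (freed a); heap: [0-52 FREE]
Op 3: b = malloc(12) -> b = 0; heap: [0-11 ALLOC][12-52 FREE]
malloc(28): first-fit scan over [0-11 ALLOC][12-52 FREE] -> 12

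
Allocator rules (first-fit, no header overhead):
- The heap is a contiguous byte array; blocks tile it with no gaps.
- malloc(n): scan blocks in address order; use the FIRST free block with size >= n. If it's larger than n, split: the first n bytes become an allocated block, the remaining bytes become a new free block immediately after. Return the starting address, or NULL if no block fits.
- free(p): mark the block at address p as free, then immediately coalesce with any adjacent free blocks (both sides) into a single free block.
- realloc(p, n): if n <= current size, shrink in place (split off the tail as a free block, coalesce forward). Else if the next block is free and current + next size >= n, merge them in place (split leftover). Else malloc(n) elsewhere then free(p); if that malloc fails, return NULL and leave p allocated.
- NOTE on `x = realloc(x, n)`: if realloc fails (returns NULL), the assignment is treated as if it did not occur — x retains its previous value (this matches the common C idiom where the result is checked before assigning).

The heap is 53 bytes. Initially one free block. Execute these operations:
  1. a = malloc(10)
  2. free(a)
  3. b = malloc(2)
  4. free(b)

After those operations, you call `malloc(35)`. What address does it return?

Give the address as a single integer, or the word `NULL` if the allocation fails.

Op 1: a = malloc(10) -> a = 0; heap: [0-9 ALLOC][10-52 FREE]
Op 2: free(a) -> (freed a); heap: [0-52 FREE]
Op 3: b = malloc(2) -> b = 0; heap: [0-1 ALLOC][2-52 FREE]
Op 4: free(b) -> (freed b); heap: [0-52 FREE]
malloc(35): first-fit scan over [0-52 FREE] -> 0

Answer: 0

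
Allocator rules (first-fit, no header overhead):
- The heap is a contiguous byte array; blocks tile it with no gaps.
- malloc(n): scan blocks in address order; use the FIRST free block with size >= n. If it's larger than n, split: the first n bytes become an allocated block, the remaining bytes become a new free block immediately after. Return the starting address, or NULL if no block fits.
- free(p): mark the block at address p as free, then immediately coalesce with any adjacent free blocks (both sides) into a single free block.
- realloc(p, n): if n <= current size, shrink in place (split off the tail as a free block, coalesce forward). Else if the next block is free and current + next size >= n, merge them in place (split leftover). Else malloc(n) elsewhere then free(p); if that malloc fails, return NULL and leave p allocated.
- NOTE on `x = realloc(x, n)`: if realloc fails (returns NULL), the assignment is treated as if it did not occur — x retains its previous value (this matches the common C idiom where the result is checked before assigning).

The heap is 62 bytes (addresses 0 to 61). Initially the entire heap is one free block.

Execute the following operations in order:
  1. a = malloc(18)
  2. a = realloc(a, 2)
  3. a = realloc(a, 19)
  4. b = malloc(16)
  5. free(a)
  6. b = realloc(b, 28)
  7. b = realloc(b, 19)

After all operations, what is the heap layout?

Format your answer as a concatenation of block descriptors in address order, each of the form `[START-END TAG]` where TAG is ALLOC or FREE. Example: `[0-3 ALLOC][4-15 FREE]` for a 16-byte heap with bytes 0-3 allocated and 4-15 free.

Answer: [0-18 FREE][19-37 ALLOC][38-61 FREE]

Derivation:
Op 1: a = malloc(18) -> a = 0; heap: [0-17 ALLOC][18-61 FREE]
Op 2: a = realloc(a, 2) -> a = 0; heap: [0-1 ALLOC][2-61 FREE]
Op 3: a = realloc(a, 19) -> a = 0; heap: [0-18 ALLOC][19-61 FREE]
Op 4: b = malloc(16) -> b = 19; heap: [0-18 ALLOC][19-34 ALLOC][35-61 FREE]
Op 5: free(a) -> (freed a); heap: [0-18 FREE][19-34 ALLOC][35-61 FREE]
Op 6: b = realloc(b, 28) -> b = 19; heap: [0-18 FREE][19-46 ALLOC][47-61 FREE]
Op 7: b = realloc(b, 19) -> b = 19; heap: [0-18 FREE][19-37 ALLOC][38-61 FREE]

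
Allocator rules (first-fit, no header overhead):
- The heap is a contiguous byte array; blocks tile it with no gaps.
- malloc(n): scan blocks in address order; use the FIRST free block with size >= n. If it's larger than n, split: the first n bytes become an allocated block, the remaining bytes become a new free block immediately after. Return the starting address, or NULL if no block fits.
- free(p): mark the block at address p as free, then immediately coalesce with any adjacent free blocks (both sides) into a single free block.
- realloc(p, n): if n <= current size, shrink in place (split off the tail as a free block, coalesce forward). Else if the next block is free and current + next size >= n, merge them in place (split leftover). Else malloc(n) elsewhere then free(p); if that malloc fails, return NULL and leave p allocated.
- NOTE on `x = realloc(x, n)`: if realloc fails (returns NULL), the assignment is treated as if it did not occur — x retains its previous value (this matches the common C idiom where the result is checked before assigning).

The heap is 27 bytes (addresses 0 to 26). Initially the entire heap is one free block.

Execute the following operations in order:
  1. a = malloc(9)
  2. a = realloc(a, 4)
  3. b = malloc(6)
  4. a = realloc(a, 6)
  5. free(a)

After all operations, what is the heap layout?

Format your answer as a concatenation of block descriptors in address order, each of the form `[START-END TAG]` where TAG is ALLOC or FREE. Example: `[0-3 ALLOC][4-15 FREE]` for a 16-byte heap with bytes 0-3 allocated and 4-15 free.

Answer: [0-3 FREE][4-9 ALLOC][10-26 FREE]

Derivation:
Op 1: a = malloc(9) -> a = 0; heap: [0-8 ALLOC][9-26 FREE]
Op 2: a = realloc(a, 4) -> a = 0; heap: [0-3 ALLOC][4-26 FREE]
Op 3: b = malloc(6) -> b = 4; heap: [0-3 ALLOC][4-9 ALLOC][10-26 FREE]
Op 4: a = realloc(a, 6) -> a = 10; heap: [0-3 FREE][4-9 ALLOC][10-15 ALLOC][16-26 FREE]
Op 5: free(a) -> (freed a); heap: [0-3 FREE][4-9 ALLOC][10-26 FREE]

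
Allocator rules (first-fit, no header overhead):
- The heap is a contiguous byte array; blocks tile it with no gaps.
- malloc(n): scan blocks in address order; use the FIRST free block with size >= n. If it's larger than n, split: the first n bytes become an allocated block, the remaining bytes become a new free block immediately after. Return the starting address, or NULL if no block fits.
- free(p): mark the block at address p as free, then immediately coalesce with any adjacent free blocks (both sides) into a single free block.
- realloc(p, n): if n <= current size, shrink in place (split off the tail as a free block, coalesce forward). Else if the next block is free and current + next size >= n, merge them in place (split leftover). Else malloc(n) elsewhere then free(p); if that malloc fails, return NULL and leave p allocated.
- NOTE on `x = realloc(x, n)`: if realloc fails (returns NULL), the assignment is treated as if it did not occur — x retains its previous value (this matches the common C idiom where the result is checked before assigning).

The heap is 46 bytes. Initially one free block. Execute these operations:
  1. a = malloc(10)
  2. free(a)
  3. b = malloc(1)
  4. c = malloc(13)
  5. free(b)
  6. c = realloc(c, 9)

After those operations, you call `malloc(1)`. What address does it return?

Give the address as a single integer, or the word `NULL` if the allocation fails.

Op 1: a = malloc(10) -> a = 0; heap: [0-9 ALLOC][10-45 FREE]
Op 2: free(a) -> (freed a); heap: [0-45 FREE]
Op 3: b = malloc(1) -> b = 0; heap: [0-0 ALLOC][1-45 FREE]
Op 4: c = malloc(13) -> c = 1; heap: [0-0 ALLOC][1-13 ALLOC][14-45 FREE]
Op 5: free(b) -> (freed b); heap: [0-0 FREE][1-13 ALLOC][14-45 FREE]
Op 6: c = realloc(c, 9) -> c = 1; heap: [0-0 FREE][1-9 ALLOC][10-45 FREE]
malloc(1): first-fit scan over [0-0 FREE][1-9 ALLOC][10-45 FREE] -> 0

Answer: 0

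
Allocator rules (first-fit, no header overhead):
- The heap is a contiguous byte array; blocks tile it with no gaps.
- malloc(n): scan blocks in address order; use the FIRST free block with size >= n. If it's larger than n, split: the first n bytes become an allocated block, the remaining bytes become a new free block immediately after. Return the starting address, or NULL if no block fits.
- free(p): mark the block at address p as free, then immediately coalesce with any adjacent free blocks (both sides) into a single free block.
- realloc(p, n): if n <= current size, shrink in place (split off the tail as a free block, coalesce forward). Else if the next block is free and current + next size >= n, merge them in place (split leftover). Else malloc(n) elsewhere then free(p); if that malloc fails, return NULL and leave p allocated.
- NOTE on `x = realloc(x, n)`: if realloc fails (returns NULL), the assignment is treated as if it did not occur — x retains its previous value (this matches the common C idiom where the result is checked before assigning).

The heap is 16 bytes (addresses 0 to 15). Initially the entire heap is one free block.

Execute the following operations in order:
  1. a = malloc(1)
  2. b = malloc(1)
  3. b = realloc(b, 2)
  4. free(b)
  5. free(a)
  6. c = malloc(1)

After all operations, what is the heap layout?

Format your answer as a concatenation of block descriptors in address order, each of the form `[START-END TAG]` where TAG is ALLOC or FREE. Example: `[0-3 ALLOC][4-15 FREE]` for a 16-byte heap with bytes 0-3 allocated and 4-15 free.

Answer: [0-0 ALLOC][1-15 FREE]

Derivation:
Op 1: a = malloc(1) -> a = 0; heap: [0-0 ALLOC][1-15 FREE]
Op 2: b = malloc(1) -> b = 1; heap: [0-0 ALLOC][1-1 ALLOC][2-15 FREE]
Op 3: b = realloc(b, 2) -> b = 1; heap: [0-0 ALLOC][1-2 ALLOC][3-15 FREE]
Op 4: free(b) -> (freed b); heap: [0-0 ALLOC][1-15 FREE]
Op 5: free(a) -> (freed a); heap: [0-15 FREE]
Op 6: c = malloc(1) -> c = 0; heap: [0-0 ALLOC][1-15 FREE]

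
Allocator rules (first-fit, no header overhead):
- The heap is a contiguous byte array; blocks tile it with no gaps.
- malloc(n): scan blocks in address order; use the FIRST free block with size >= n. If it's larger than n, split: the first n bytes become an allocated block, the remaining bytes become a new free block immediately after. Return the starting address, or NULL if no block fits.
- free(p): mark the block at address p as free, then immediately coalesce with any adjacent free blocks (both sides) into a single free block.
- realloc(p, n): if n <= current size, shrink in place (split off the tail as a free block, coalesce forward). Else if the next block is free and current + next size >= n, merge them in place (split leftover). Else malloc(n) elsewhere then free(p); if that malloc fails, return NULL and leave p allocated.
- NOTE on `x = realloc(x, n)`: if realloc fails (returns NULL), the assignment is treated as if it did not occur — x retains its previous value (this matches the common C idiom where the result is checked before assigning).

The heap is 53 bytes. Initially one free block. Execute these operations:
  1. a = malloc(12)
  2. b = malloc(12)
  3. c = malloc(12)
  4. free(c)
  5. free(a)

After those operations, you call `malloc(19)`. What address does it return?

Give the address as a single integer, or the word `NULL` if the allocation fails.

Answer: 24

Derivation:
Op 1: a = malloc(12) -> a = 0; heap: [0-11 ALLOC][12-52 FREE]
Op 2: b = malloc(12) -> b = 12; heap: [0-11 ALLOC][12-23 ALLOC][24-52 FREE]
Op 3: c = malloc(12) -> c = 24; heap: [0-11 ALLOC][12-23 ALLOC][24-35 ALLOC][36-52 FREE]
Op 4: free(c) -> (freed c); heap: [0-11 ALLOC][12-23 ALLOC][24-52 FREE]
Op 5: free(a) -> (freed a); heap: [0-11 FREE][12-23 ALLOC][24-52 FREE]
malloc(19): first-fit scan over [0-11 FREE][12-23 ALLOC][24-52 FREE] -> 24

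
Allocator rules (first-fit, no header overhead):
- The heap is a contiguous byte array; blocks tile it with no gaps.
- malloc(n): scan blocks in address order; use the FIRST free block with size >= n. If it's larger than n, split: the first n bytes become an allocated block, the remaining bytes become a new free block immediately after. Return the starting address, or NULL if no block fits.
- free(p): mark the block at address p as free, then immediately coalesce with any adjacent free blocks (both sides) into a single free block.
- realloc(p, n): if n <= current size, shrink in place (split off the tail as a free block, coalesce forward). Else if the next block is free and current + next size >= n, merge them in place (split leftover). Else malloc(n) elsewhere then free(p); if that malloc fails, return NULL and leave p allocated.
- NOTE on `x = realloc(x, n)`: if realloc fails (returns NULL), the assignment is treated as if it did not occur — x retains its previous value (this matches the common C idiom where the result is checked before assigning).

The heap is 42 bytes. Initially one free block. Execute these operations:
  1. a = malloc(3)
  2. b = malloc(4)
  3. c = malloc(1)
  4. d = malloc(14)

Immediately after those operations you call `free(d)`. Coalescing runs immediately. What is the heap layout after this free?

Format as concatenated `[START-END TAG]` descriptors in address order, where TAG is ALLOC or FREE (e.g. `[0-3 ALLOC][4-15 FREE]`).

Op 1: a = malloc(3) -> a = 0; heap: [0-2 ALLOC][3-41 FREE]
Op 2: b = malloc(4) -> b = 3; heap: [0-2 ALLOC][3-6 ALLOC][7-41 FREE]
Op 3: c = malloc(1) -> c = 7; heap: [0-2 ALLOC][3-6 ALLOC][7-7 ALLOC][8-41 FREE]
Op 4: d = malloc(14) -> d = 8; heap: [0-2 ALLOC][3-6 ALLOC][7-7 ALLOC][8-21 ALLOC][22-41 FREE]
free(d): d = 8 -> block [8-21 ALLOC]; mark free, coalesce with adjacent free neighbors -> [0-2 ALLOC][3-6 ALLOC][7-7 ALLOC][8-41 FREE]

Answer: [0-2 ALLOC][3-6 ALLOC][7-7 ALLOC][8-41 FREE]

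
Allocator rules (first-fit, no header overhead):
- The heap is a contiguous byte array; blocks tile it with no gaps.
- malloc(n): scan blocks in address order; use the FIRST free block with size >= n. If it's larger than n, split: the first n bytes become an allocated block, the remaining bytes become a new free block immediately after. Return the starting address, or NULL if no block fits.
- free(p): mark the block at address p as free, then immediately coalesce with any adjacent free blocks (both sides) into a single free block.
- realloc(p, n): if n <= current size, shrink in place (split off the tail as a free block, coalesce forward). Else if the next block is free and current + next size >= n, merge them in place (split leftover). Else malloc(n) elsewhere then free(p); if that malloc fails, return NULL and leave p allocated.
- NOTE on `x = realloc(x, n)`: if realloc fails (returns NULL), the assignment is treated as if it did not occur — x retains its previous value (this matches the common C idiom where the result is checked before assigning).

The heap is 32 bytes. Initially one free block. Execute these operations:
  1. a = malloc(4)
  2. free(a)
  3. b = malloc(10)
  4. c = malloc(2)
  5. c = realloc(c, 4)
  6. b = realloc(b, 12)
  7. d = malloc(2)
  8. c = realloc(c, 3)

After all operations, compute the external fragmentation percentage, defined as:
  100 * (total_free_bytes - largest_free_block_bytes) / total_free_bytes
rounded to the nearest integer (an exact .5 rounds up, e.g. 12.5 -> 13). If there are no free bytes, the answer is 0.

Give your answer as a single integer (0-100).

Op 1: a = malloc(4) -> a = 0; heap: [0-3 ALLOC][4-31 FREE]
Op 2: free(a) -> (freed a); heap: [0-31 FREE]
Op 3: b = malloc(10) -> b = 0; heap: [0-9 ALLOC][10-31 FREE]
Op 4: c = malloc(2) -> c = 10; heap: [0-9 ALLOC][10-11 ALLOC][12-31 FREE]
Op 5: c = realloc(c, 4) -> c = 10; heap: [0-9 ALLOC][10-13 ALLOC][14-31 FREE]
Op 6: b = realloc(b, 12) -> b = 14; heap: [0-9 FREE][10-13 ALLOC][14-25 ALLOC][26-31 FREE]
Op 7: d = malloc(2) -> d = 0; heap: [0-1 ALLOC][2-9 FREE][10-13 ALLOC][14-25 ALLOC][26-31 FREE]
Op 8: c = realloc(c, 3) -> c = 10; heap: [0-1 ALLOC][2-9 FREE][10-12 ALLOC][13-13 FREE][14-25 ALLOC][26-31 FREE]
Free blocks: [8 1 6] total_free=15 largest=8 -> 100*(15-8)/15 = 700/15 ≈ 46.667 -> rounds to 47

Answer: 47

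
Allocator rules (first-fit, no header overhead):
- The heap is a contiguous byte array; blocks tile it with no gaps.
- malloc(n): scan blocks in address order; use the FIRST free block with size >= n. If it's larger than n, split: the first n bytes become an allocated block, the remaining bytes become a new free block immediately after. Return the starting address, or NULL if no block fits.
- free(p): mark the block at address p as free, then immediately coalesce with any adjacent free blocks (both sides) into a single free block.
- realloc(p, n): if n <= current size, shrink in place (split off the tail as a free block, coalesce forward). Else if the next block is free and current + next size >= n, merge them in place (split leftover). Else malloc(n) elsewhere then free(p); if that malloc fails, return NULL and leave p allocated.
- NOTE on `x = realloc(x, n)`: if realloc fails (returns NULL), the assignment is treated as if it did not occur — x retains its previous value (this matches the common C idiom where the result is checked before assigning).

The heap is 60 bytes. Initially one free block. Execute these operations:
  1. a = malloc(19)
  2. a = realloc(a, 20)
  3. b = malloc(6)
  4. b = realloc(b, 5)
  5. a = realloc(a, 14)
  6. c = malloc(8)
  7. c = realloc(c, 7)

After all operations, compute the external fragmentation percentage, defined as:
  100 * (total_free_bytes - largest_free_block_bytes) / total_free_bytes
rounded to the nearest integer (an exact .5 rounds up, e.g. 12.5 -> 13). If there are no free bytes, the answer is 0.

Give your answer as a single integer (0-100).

Op 1: a = malloc(19) -> a = 0; heap: [0-18 ALLOC][19-59 FREE]
Op 2: a = realloc(a, 20) -> a = 0; heap: [0-19 ALLOC][20-59 FREE]
Op 3: b = malloc(6) -> b = 20; heap: [0-19 ALLOC][20-25 ALLOC][26-59 FREE]
Op 4: b = realloc(b, 5) -> b = 20; heap: [0-19 ALLOC][20-24 ALLOC][25-59 FREE]
Op 5: a = realloc(a, 14) -> a = 0; heap: [0-13 ALLOC][14-19 FREE][20-24 ALLOC][25-59 FREE]
Op 6: c = malloc(8) -> c = 25; heap: [0-13 ALLOC][14-19 FREE][20-24 ALLOC][25-32 ALLOC][33-59 FREE]
Op 7: c = realloc(c, 7) -> c = 25; heap: [0-13 ALLOC][14-19 FREE][20-24 ALLOC][25-31 ALLOC][32-59 FREE]
Free blocks: [6 28] total_free=34 largest=28 -> 100*(34-28)/34 = 600/34 ≈ 17.647 -> rounds to 18

Answer: 18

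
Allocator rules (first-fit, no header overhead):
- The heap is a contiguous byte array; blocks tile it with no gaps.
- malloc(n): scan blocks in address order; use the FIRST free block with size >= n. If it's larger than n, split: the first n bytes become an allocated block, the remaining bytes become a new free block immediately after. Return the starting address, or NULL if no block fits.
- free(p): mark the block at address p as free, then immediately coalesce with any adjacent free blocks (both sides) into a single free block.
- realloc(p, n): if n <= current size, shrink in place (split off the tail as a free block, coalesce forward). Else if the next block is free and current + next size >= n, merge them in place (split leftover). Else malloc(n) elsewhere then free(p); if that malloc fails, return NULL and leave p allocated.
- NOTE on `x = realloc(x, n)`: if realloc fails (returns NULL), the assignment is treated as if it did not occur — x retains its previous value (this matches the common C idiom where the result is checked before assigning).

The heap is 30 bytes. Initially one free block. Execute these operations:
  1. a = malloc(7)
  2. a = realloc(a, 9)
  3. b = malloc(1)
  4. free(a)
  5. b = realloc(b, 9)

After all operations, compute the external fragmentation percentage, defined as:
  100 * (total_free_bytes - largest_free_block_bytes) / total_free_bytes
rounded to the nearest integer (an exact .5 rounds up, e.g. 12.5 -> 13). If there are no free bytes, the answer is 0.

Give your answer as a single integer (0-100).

Answer: 43

Derivation:
Op 1: a = malloc(7) -> a = 0; heap: [0-6 ALLOC][7-29 FREE]
Op 2: a = realloc(a, 9) -> a = 0; heap: [0-8 ALLOC][9-29 FREE]
Op 3: b = malloc(1) -> b = 9; heap: [0-8 ALLOC][9-9 ALLOC][10-29 FREE]
Op 4: free(a) -> (freed a); heap: [0-8 FREE][9-9 ALLOC][10-29 FREE]
Op 5: b = realloc(b, 9) -> b = 9; heap: [0-8 FREE][9-17 ALLOC][18-29 FREE]
Free blocks: [9 12] total_free=21 largest=12 -> 100*(21-12)/21 = 900/21 ≈ 42.857 -> rounds to 43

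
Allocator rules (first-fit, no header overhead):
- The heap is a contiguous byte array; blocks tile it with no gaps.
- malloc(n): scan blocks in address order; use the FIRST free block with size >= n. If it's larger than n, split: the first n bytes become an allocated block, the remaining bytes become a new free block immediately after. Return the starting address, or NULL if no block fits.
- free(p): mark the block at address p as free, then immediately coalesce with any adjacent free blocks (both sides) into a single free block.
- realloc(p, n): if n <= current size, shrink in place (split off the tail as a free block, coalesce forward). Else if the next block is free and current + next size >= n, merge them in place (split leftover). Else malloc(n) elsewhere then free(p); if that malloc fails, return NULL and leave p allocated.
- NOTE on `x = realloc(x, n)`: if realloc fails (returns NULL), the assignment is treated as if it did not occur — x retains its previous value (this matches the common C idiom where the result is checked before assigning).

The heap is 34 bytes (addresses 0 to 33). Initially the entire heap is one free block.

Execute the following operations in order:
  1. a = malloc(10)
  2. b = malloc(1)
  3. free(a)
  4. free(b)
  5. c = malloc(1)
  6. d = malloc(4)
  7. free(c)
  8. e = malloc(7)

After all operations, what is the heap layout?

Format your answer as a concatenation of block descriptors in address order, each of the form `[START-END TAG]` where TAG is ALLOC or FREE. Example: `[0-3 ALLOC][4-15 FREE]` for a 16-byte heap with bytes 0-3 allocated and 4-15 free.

Answer: [0-0 FREE][1-4 ALLOC][5-11 ALLOC][12-33 FREE]

Derivation:
Op 1: a = malloc(10) -> a = 0; heap: [0-9 ALLOC][10-33 FREE]
Op 2: b = malloc(1) -> b = 10; heap: [0-9 ALLOC][10-10 ALLOC][11-33 FREE]
Op 3: free(a) -> (freed a); heap: [0-9 FREE][10-10 ALLOC][11-33 FREE]
Op 4: free(b) -> (freed b); heap: [0-33 FREE]
Op 5: c = malloc(1) -> c = 0; heap: [0-0 ALLOC][1-33 FREE]
Op 6: d = malloc(4) -> d = 1; heap: [0-0 ALLOC][1-4 ALLOC][5-33 FREE]
Op 7: free(c) -> (freed c); heap: [0-0 FREE][1-4 ALLOC][5-33 FREE]
Op 8: e = malloc(7) -> e = 5; heap: [0-0 FREE][1-4 ALLOC][5-11 ALLOC][12-33 FREE]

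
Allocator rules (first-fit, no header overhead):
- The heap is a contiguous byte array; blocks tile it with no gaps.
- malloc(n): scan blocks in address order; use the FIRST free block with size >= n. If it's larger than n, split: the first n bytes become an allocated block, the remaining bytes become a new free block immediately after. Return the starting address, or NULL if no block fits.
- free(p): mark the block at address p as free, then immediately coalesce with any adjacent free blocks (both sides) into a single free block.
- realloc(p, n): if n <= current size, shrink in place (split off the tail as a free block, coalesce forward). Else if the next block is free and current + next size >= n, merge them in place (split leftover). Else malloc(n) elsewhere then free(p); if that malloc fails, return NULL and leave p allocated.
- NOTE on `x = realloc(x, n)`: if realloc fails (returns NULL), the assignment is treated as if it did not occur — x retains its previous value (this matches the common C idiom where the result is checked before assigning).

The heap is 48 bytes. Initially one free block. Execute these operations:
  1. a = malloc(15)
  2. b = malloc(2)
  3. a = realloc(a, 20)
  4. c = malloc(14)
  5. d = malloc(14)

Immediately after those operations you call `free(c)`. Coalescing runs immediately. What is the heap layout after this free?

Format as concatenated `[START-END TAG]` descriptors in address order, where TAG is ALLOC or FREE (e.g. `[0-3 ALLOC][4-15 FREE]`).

Answer: [0-14 FREE][15-16 ALLOC][17-36 ALLOC][37-47 FREE]

Derivation:
Op 1: a = malloc(15) -> a = 0; heap: [0-14 ALLOC][15-47 FREE]
Op 2: b = malloc(2) -> b = 15; heap: [0-14 ALLOC][15-16 ALLOC][17-47 FREE]
Op 3: a = realloc(a, 20) -> a = 17; heap: [0-14 FREE][15-16 ALLOC][17-36 ALLOC][37-47 FREE]
Op 4: c = malloc(14) -> c = 0; heap: [0-13 ALLOC][14-14 FREE][15-16 ALLOC][17-36 ALLOC][37-47 FREE]
Op 5: d = malloc(14) -> d = NULL; heap: [0-13 ALLOC][14-14 FREE][15-16 ALLOC][17-36 ALLOC][37-47 FREE]
free(c): c = 0 -> block [0-13 ALLOC]; mark free, coalesce with adjacent free neighbors -> [0-14 FREE][15-16 ALLOC][17-36 ALLOC][37-47 FREE]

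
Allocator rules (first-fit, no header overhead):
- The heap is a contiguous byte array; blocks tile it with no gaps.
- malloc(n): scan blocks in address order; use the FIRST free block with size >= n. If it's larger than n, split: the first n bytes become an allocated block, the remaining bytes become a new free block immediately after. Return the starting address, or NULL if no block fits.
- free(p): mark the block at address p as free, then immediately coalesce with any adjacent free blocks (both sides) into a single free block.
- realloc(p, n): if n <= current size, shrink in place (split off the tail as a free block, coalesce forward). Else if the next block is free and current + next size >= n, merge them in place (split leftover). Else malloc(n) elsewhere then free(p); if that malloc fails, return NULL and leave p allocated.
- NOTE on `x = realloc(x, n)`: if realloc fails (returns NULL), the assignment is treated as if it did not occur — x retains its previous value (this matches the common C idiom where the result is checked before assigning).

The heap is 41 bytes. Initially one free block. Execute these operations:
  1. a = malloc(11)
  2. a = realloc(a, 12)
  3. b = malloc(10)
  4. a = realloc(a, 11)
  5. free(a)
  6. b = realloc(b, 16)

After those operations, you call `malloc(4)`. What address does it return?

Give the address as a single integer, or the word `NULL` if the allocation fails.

Answer: 0

Derivation:
Op 1: a = malloc(11) -> a = 0; heap: [0-10 ALLOC][11-40 FREE]
Op 2: a = realloc(a, 12) -> a = 0; heap: [0-11 ALLOC][12-40 FREE]
Op 3: b = malloc(10) -> b = 12; heap: [0-11 ALLOC][12-21 ALLOC][22-40 FREE]
Op 4: a = realloc(a, 11) -> a = 0; heap: [0-10 ALLOC][11-11 FREE][12-21 ALLOC][22-40 FREE]
Op 5: free(a) -> (freed a); heap: [0-11 FREE][12-21 ALLOC][22-40 FREE]
Op 6: b = realloc(b, 16) -> b = 12; heap: [0-11 FREE][12-27 ALLOC][28-40 FREE]
malloc(4): first-fit scan over [0-11 FREE][12-27 ALLOC][28-40 FREE] -> 0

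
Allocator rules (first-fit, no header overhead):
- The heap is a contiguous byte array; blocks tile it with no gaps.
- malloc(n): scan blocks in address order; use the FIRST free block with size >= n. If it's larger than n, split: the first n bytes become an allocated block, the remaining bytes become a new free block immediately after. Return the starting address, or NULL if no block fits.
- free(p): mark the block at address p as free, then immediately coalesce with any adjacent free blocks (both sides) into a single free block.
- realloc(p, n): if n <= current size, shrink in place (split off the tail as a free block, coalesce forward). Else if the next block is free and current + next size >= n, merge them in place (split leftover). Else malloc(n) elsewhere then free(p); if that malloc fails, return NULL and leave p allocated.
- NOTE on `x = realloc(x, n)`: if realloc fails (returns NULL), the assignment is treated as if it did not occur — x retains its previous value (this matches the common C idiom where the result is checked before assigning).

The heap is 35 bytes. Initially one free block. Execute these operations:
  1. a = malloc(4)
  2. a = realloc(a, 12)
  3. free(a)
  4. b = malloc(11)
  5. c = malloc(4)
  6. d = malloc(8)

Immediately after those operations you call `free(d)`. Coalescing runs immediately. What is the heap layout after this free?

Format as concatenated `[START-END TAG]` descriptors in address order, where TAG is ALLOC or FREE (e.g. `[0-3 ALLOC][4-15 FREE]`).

Answer: [0-10 ALLOC][11-14 ALLOC][15-34 FREE]

Derivation:
Op 1: a = malloc(4) -> a = 0; heap: [0-3 ALLOC][4-34 FREE]
Op 2: a = realloc(a, 12) -> a = 0; heap: [0-11 ALLOC][12-34 FREE]
Op 3: free(a) -> (freed a); heap: [0-34 FREE]
Op 4: b = malloc(11) -> b = 0; heap: [0-10 ALLOC][11-34 FREE]
Op 5: c = malloc(4) -> c = 11; heap: [0-10 ALLOC][11-14 ALLOC][15-34 FREE]
Op 6: d = malloc(8) -> d = 15; heap: [0-10 ALLOC][11-14 ALLOC][15-22 ALLOC][23-34 FREE]
free(d): d = 15 -> block [15-22 ALLOC]; mark free, coalesce with adjacent free neighbors -> [0-10 ALLOC][11-14 ALLOC][15-34 FREE]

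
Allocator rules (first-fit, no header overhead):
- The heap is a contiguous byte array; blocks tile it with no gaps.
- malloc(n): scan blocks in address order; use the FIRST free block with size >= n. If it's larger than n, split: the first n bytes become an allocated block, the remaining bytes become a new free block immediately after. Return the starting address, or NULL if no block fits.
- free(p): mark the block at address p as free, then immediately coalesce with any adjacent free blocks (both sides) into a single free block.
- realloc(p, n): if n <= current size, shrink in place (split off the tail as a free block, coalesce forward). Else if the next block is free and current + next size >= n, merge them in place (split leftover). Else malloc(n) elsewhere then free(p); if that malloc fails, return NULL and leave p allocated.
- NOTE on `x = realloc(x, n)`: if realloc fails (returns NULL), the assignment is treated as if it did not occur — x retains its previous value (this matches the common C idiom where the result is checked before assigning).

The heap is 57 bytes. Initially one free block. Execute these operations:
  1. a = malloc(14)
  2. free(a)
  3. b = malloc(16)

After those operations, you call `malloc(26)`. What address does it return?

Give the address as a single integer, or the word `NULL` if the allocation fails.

Answer: 16

Derivation:
Op 1: a = malloc(14) -> a = 0; heap: [0-13 ALLOC][14-56 FREE]
Op 2: free(a) -> (freed a); heap: [0-56 FREE]
Op 3: b = malloc(16) -> b = 0; heap: [0-15 ALLOC][16-56 FREE]
malloc(26): first-fit scan over [0-15 ALLOC][16-56 FREE] -> 16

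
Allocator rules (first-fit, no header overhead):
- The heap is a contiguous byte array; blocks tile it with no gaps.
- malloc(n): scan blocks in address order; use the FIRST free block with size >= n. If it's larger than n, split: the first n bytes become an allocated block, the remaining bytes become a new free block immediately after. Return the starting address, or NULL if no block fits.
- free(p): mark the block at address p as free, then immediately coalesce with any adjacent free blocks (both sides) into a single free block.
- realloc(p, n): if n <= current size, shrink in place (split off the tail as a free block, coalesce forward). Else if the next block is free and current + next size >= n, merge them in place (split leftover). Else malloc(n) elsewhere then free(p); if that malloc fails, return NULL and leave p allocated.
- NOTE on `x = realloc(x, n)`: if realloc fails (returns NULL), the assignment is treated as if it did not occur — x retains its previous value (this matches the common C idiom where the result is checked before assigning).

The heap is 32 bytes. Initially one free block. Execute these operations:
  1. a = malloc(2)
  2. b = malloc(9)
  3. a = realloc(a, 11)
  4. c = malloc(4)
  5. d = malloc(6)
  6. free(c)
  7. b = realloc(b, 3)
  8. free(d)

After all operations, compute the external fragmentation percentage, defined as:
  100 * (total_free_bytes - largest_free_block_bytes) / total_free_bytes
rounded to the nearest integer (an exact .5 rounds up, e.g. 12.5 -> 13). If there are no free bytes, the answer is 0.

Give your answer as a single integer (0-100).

Answer: 44

Derivation:
Op 1: a = malloc(2) -> a = 0; heap: [0-1 ALLOC][2-31 FREE]
Op 2: b = malloc(9) -> b = 2; heap: [0-1 ALLOC][2-10 ALLOC][11-31 FREE]
Op 3: a = realloc(a, 11) -> a = 11; heap: [0-1 FREE][2-10 ALLOC][11-21 ALLOC][22-31 FREE]
Op 4: c = malloc(4) -> c = 22; heap: [0-1 FREE][2-10 ALLOC][11-21 ALLOC][22-25 ALLOC][26-31 FREE]
Op 5: d = malloc(6) -> d = 26; heap: [0-1 FREE][2-10 ALLOC][11-21 ALLOC][22-25 ALLOC][26-31 ALLOC]
Op 6: free(c) -> (freed c); heap: [0-1 FREE][2-10 ALLOC][11-21 ALLOC][22-25 FREE][26-31 ALLOC]
Op 7: b = realloc(b, 3) -> b = 2; heap: [0-1 FREE][2-4 ALLOC][5-10 FREE][11-21 ALLOC][22-25 FREE][26-31 ALLOC]
Op 8: free(d) -> (freed d); heap: [0-1 FREE][2-4 ALLOC][5-10 FREE][11-21 ALLOC][22-31 FREE]
Free blocks: [2 6 10] total_free=18 largest=10 -> 100*(18-10)/18 = 800/18 ≈ 44.444 -> rounds to 44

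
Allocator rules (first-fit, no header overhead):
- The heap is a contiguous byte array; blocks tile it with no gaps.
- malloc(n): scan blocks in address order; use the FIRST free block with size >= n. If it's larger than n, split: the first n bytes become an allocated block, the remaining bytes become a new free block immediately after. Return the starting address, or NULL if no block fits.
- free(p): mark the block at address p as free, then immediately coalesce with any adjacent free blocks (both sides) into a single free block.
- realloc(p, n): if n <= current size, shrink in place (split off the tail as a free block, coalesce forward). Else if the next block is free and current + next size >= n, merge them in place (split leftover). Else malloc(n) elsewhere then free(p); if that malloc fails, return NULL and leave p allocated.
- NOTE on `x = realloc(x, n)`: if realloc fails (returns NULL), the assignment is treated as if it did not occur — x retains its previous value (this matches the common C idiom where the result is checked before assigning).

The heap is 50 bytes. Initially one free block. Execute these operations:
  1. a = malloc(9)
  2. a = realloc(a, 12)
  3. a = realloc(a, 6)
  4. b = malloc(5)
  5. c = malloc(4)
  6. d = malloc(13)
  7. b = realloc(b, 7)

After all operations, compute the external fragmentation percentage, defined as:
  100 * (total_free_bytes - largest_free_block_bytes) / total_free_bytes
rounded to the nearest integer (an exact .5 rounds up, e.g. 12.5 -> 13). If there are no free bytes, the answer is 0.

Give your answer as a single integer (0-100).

Op 1: a = malloc(9) -> a = 0; heap: [0-8 ALLOC][9-49 FREE]
Op 2: a = realloc(a, 12) -> a = 0; heap: [0-11 ALLOC][12-49 FREE]
Op 3: a = realloc(a, 6) -> a = 0; heap: [0-5 ALLOC][6-49 FREE]
Op 4: b = malloc(5) -> b = 6; heap: [0-5 ALLOC][6-10 ALLOC][11-49 FREE]
Op 5: c = malloc(4) -> c = 11; heap: [0-5 ALLOC][6-10 ALLOC][11-14 ALLOC][15-49 FREE]
Op 6: d = malloc(13) -> d = 15; heap: [0-5 ALLOC][6-10 ALLOC][11-14 ALLOC][15-27 ALLOC][28-49 FREE]
Op 7: b = realloc(b, 7) -> b = 28; heap: [0-5 ALLOC][6-10 FREE][11-14 ALLOC][15-27 ALLOC][28-34 ALLOC][35-49 FREE]
Free blocks: [5 15] total_free=20 largest=15 -> 100*(20-15)/20 = 500/20 = 25

Answer: 25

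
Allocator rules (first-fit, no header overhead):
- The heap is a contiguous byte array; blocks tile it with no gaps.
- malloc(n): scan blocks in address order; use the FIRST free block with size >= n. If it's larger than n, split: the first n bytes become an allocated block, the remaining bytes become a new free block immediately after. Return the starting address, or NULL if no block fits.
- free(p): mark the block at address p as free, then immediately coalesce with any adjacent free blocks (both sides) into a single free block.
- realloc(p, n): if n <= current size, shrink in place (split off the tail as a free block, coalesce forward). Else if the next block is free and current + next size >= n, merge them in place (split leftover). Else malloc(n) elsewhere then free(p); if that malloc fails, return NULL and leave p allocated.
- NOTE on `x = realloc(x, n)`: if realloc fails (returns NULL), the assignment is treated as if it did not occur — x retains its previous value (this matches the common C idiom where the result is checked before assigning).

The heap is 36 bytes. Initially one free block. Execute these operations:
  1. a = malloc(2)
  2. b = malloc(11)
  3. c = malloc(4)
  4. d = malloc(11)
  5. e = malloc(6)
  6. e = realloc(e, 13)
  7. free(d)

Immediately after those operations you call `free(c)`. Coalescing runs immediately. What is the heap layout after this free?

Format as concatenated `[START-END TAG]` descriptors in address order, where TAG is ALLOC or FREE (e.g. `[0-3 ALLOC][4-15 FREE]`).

Answer: [0-1 ALLOC][2-12 ALLOC][13-27 FREE][28-33 ALLOC][34-35 FREE]

Derivation:
Op 1: a = malloc(2) -> a = 0; heap: [0-1 ALLOC][2-35 FREE]
Op 2: b = malloc(11) -> b = 2; heap: [0-1 ALLOC][2-12 ALLOC][13-35 FREE]
Op 3: c = malloc(4) -> c = 13; heap: [0-1 ALLOC][2-12 ALLOC][13-16 ALLOC][17-35 FREE]
Op 4: d = malloc(11) -> d = 17; heap: [0-1 ALLOC][2-12 ALLOC][13-16 ALLOC][17-27 ALLOC][28-35 FREE]
Op 5: e = malloc(6) -> e = 28; heap: [0-1 ALLOC][2-12 ALLOC][13-16 ALLOC][17-27 ALLOC][28-33 ALLOC][34-35 FREE]
Op 6: e = realloc(e, 13) -> NULL (e unchanged); heap: [0-1 ALLOC][2-12 ALLOC][13-16 ALLOC][17-27 ALLOC][28-33 ALLOC][34-35 FREE]
Op 7: free(d) -> (freed d); heap: [0-1 ALLOC][2-12 ALLOC][13-16 ALLOC][17-27 FREE][28-33 ALLOC][34-35 FREE]
free(c): c = 13 -> block [13-16 ALLOC]; mark free, coalesce with adjacent free neighbors -> [0-1 ALLOC][2-12 ALLOC][13-27 FREE][28-33 ALLOC][34-35 FREE]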